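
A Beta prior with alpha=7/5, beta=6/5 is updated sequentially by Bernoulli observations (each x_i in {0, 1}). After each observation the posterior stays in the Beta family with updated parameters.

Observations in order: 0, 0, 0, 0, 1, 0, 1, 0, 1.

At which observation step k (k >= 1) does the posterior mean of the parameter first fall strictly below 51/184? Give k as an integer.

k = 3

obs 1: x=0 → posterior Beta(7/5, 11/5)
obs 2: x=0 → posterior Beta(7/5, 16/5)
obs 3: x=0 → posterior Beta(7/5, 21/5)
obs 4: x=0 → posterior Beta(7/5, 26/5)
obs 5: x=1 → posterior Beta(12/5, 26/5)
obs 6: x=0 → posterior Beta(12/5, 31/5)
obs 7: x=1 → posterior Beta(17/5, 31/5)
obs 8: x=0 → posterior Beta(17/5, 36/5)
obs 9: x=1 → posterior Beta(22/5, 36/5)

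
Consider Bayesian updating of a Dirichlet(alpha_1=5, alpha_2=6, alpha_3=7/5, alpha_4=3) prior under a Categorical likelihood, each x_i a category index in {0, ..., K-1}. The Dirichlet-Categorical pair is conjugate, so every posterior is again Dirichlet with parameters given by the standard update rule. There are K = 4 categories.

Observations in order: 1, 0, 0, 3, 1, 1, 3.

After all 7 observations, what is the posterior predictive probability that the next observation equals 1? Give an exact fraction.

45/112

obs 1: x=1 → posterior Dirichlet(5, 7, 7/5, 3)
obs 2: x=0 → posterior Dirichlet(6, 7, 7/5, 3)
obs 3: x=0 → posterior Dirichlet(7, 7, 7/5, 3)
obs 4: x=3 → posterior Dirichlet(7, 7, 7/5, 4)
obs 5: x=1 → posterior Dirichlet(7, 8, 7/5, 4)
obs 6: x=1 → posterior Dirichlet(7, 9, 7/5, 4)
obs 7: x=3 → posterior Dirichlet(7, 9, 7/5, 5)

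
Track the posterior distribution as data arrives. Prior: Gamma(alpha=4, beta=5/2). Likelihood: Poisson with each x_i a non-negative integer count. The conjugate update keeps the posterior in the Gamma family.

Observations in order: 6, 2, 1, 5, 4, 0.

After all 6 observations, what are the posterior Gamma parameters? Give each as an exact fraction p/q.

obs 1: x=6 → posterior Gamma(10, 7/2)
obs 2: x=2 → posterior Gamma(12, 9/2)
obs 3: x=1 → posterior Gamma(13, 11/2)
obs 4: x=5 → posterior Gamma(18, 13/2)
obs 5: x=4 → posterior Gamma(22, 15/2)
obs 6: x=0 → posterior Gamma(22, 17/2)

alpha=22, beta=17/2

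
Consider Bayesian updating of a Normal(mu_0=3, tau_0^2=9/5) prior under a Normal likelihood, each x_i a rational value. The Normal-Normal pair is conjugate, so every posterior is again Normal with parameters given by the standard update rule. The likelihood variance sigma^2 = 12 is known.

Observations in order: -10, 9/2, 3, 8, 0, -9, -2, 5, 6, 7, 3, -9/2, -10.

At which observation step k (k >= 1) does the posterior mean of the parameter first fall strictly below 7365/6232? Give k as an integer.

obs 1: x=-10 → posterior Normal(30/23, 36/23)
obs 2: x=9/2 → posterior Normal(87/52, 18/13)
obs 3: x=3 → posterior Normal(105/58, 36/29)
obs 4: x=8 → posterior Normal(153/64, 9/8)
obs 5: x=0 → posterior Normal(153/70, 36/35)
obs 6: x=-9 → posterior Normal(99/76, 18/19)
obs 7: x=-2 → posterior Normal(87/82, 36/41)
obs 8: x=5 → posterior Normal(117/88, 9/11)
obs 9: x=6 → posterior Normal(153/94, 36/47)
obs 10: x=7 → posterior Normal(39/20, 18/25)
obs 11: x=3 → posterior Normal(213/106, 36/53)
obs 12: x=-9/2 → posterior Normal(93/56, 9/14)
obs 13: x=-10 → posterior Normal(63/59, 36/59)

k = 7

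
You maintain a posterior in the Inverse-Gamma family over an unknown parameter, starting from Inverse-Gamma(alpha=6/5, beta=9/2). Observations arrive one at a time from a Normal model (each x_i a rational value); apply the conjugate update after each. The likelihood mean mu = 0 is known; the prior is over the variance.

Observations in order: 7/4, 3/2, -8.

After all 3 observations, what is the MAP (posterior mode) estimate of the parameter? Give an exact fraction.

obs 1: x=7/4 → posterior Inverse-Gamma(17/10, 193/32)
obs 2: x=3/2 → posterior Inverse-Gamma(11/5, 229/32)
obs 3: x=-8 → posterior Inverse-Gamma(27/10, 1253/32)

6265/592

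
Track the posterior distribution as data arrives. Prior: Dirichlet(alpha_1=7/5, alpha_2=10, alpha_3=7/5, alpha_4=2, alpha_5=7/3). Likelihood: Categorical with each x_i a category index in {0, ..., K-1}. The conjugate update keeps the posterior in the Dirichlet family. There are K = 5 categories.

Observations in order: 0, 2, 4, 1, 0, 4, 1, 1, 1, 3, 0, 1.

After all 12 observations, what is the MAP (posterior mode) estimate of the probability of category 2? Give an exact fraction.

obs 1: x=0 → posterior Dirichlet(12/5, 10, 7/5, 2, 7/3)
obs 2: x=2 → posterior Dirichlet(12/5, 10, 12/5, 2, 7/3)
obs 3: x=4 → posterior Dirichlet(12/5, 10, 12/5, 2, 10/3)
obs 4: x=1 → posterior Dirichlet(12/5, 11, 12/5, 2, 10/3)
obs 5: x=0 → posterior Dirichlet(17/5, 11, 12/5, 2, 10/3)
obs 6: x=4 → posterior Dirichlet(17/5, 11, 12/5, 2, 13/3)
obs 7: x=1 → posterior Dirichlet(17/5, 12, 12/5, 2, 13/3)
obs 8: x=1 → posterior Dirichlet(17/5, 13, 12/5, 2, 13/3)
obs 9: x=1 → posterior Dirichlet(17/5, 14, 12/5, 2, 13/3)
obs 10: x=3 → posterior Dirichlet(17/5, 14, 12/5, 3, 13/3)
obs 11: x=0 → posterior Dirichlet(22/5, 14, 12/5, 3, 13/3)
obs 12: x=1 → posterior Dirichlet(22/5, 15, 12/5, 3, 13/3)

21/362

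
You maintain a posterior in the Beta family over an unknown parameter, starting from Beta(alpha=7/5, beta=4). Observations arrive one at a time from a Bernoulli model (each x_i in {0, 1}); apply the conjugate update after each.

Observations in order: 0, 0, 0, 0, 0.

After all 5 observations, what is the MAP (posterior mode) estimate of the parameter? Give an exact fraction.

1/21

obs 1: x=0 → posterior Beta(7/5, 5)
obs 2: x=0 → posterior Beta(7/5, 6)
obs 3: x=0 → posterior Beta(7/5, 7)
obs 4: x=0 → posterior Beta(7/5, 8)
obs 5: x=0 → posterior Beta(7/5, 9)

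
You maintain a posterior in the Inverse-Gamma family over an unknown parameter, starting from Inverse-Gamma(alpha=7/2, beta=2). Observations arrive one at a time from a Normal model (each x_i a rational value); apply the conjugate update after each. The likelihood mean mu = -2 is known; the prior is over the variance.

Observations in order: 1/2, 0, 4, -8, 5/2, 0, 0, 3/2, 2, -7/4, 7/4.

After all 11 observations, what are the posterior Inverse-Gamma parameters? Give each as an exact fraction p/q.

obs 1: x=1/2 → posterior Inverse-Gamma(4, 41/8)
obs 2: x=0 → posterior Inverse-Gamma(9/2, 57/8)
obs 3: x=4 → posterior Inverse-Gamma(5, 201/8)
obs 4: x=-8 → posterior Inverse-Gamma(11/2, 345/8)
obs 5: x=5/2 → posterior Inverse-Gamma(6, 213/4)
obs 6: x=0 → posterior Inverse-Gamma(13/2, 221/4)
obs 7: x=0 → posterior Inverse-Gamma(7, 229/4)
obs 8: x=3/2 → posterior Inverse-Gamma(15/2, 507/8)
obs 9: x=2 → posterior Inverse-Gamma(8, 571/8)
obs 10: x=-7/4 → posterior Inverse-Gamma(17/2, 2285/32)
obs 11: x=7/4 → posterior Inverse-Gamma(9, 1255/16)

alpha=9, beta=1255/16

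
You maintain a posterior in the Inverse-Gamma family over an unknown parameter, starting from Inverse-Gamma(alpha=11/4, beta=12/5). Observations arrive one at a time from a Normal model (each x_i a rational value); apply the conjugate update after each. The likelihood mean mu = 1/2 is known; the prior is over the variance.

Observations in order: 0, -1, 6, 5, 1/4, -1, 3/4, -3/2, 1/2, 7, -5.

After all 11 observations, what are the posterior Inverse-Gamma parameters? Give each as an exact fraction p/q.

obs 1: x=0 → posterior Inverse-Gamma(13/4, 101/40)
obs 2: x=-1 → posterior Inverse-Gamma(15/4, 73/20)
obs 3: x=6 → posterior Inverse-Gamma(17/4, 751/40)
obs 4: x=5 → posterior Inverse-Gamma(19/4, 289/10)
obs 5: x=1/4 → posterior Inverse-Gamma(21/4, 4629/160)
obs 6: x=-1 → posterior Inverse-Gamma(23/4, 4809/160)
obs 7: x=3/4 → posterior Inverse-Gamma(25/4, 2407/80)
obs 8: x=-3/2 → posterior Inverse-Gamma(27/4, 2567/80)
obs 9: x=1/2 → posterior Inverse-Gamma(29/4, 2567/80)
obs 10: x=7 → posterior Inverse-Gamma(31/4, 4257/80)
obs 11: x=-5 → posterior Inverse-Gamma(33/4, 5467/80)

alpha=33/4, beta=5467/80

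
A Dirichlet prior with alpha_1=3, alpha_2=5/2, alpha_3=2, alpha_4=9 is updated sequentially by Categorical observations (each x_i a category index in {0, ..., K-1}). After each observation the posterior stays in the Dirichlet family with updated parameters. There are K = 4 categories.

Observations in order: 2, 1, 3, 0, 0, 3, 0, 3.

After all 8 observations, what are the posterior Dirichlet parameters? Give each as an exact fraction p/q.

alpha_1=6, alpha_2=7/2, alpha_3=3, alpha_4=12

obs 1: x=2 → posterior Dirichlet(3, 5/2, 3, 9)
obs 2: x=1 → posterior Dirichlet(3, 7/2, 3, 9)
obs 3: x=3 → posterior Dirichlet(3, 7/2, 3, 10)
obs 4: x=0 → posterior Dirichlet(4, 7/2, 3, 10)
obs 5: x=0 → posterior Dirichlet(5, 7/2, 3, 10)
obs 6: x=3 → posterior Dirichlet(5, 7/2, 3, 11)
obs 7: x=0 → posterior Dirichlet(6, 7/2, 3, 11)
obs 8: x=3 → posterior Dirichlet(6, 7/2, 3, 12)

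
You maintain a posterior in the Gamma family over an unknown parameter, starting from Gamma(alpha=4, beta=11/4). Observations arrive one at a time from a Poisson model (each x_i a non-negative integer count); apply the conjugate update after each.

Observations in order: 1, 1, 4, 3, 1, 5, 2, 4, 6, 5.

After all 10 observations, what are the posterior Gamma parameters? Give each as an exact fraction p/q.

obs 1: x=1 → posterior Gamma(5, 15/4)
obs 2: x=1 → posterior Gamma(6, 19/4)
obs 3: x=4 → posterior Gamma(10, 23/4)
obs 4: x=3 → posterior Gamma(13, 27/4)
obs 5: x=1 → posterior Gamma(14, 31/4)
obs 6: x=5 → posterior Gamma(19, 35/4)
obs 7: x=2 → posterior Gamma(21, 39/4)
obs 8: x=4 → posterior Gamma(25, 43/4)
obs 9: x=6 → posterior Gamma(31, 47/4)
obs 10: x=5 → posterior Gamma(36, 51/4)

alpha=36, beta=51/4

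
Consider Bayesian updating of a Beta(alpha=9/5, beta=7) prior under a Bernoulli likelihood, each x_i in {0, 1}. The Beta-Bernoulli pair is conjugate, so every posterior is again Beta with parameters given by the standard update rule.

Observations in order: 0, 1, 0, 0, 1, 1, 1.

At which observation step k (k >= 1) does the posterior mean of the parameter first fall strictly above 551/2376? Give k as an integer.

k = 2

obs 1: x=0 → posterior Beta(9/5, 8)
obs 2: x=1 → posterior Beta(14/5, 8)
obs 3: x=0 → posterior Beta(14/5, 9)
obs 4: x=0 → posterior Beta(14/5, 10)
obs 5: x=1 → posterior Beta(19/5, 10)
obs 6: x=1 → posterior Beta(24/5, 10)
obs 7: x=1 → posterior Beta(29/5, 10)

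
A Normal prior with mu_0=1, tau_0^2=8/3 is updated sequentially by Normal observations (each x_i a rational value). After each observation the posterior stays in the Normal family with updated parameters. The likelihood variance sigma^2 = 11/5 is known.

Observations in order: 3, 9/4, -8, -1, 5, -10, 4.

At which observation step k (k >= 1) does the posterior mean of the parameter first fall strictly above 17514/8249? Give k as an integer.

obs 1: x=3 → posterior Normal(153/73, 88/73)
obs 2: x=9/4 → posterior Normal(243/113, 88/113)
obs 3: x=-8 → posterior Normal(-77/153, 88/153)
obs 4: x=-1 → posterior Normal(-117/193, 88/193)
obs 5: x=5 → posterior Normal(83/233, 88/233)
obs 6: x=-10 → posterior Normal(-317/273, 88/273)
obs 7: x=4 → posterior Normal(-157/313, 88/313)

k = 2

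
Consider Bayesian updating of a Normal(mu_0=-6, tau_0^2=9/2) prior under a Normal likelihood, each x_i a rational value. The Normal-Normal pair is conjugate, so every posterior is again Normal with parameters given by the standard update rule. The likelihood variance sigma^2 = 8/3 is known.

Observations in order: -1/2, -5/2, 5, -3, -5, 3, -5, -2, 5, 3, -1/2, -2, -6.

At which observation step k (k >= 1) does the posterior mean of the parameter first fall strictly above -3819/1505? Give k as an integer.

obs 1: x=-1/2 → posterior Normal(-219/86, 72/43)
obs 2: x=-5/2 → posterior Normal(-177/70, 36/35)
obs 3: x=5 → posterior Normal(-42/97, 72/97)
obs 4: x=-3 → posterior Normal(-123/124, 18/31)
obs 5: x=-5 → posterior Normal(-258/151, 72/151)
obs 6: x=3 → posterior Normal(-177/178, 36/89)
obs 7: x=-5 → posterior Normal(-312/205, 72/205)
obs 8: x=-2 → posterior Normal(-183/116, 9/29)
obs 9: x=5 → posterior Normal(-33/37, 72/259)
obs 10: x=3 → posterior Normal(-75/143, 36/143)
obs 11: x=-1/2 → posterior Normal(-327/626, 72/313)
obs 12: x=-2 → posterior Normal(-87/136, 18/85)
obs 13: x=-6 → posterior Normal(-759/734, 72/367)

k = 2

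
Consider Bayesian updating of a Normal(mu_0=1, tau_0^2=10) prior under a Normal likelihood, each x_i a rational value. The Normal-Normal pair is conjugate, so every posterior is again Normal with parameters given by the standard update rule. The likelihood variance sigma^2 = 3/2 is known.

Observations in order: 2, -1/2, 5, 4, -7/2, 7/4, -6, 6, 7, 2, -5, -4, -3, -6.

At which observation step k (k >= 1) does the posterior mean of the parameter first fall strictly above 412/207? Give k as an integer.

k = 3

obs 1: x=2 → posterior Normal(43/23, 30/23)
obs 2: x=-1/2 → posterior Normal(33/43, 30/43)
obs 3: x=5 → posterior Normal(19/9, 10/21)
obs 4: x=4 → posterior Normal(213/83, 30/83)
obs 5: x=-7/2 → posterior Normal(143/103, 30/103)
obs 6: x=7/4 → posterior Normal(178/123, 10/41)
obs 7: x=-6 → posterior Normal(58/143, 30/143)
obs 8: x=6 → posterior Normal(178/163, 30/163)
obs 9: x=7 → posterior Normal(106/61, 10/61)
obs 10: x=2 → posterior Normal(358/203, 30/203)
obs 11: x=-5 → posterior Normal(258/223, 30/223)
obs 12: x=-4 → posterior Normal(178/243, 10/81)
obs 13: x=-3 → posterior Normal(118/263, 30/263)
obs 14: x=-6 → posterior Normal(-2/283, 30/283)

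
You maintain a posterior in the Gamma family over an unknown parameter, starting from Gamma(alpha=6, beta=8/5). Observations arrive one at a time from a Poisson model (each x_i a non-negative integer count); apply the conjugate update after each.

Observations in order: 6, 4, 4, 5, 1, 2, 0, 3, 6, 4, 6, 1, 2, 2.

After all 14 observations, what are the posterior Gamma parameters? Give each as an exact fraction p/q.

obs 1: x=6 → posterior Gamma(12, 13/5)
obs 2: x=4 → posterior Gamma(16, 18/5)
obs 3: x=4 → posterior Gamma(20, 23/5)
obs 4: x=5 → posterior Gamma(25, 28/5)
obs 5: x=1 → posterior Gamma(26, 33/5)
obs 6: x=2 → posterior Gamma(28, 38/5)
obs 7: x=0 → posterior Gamma(28, 43/5)
obs 8: x=3 → posterior Gamma(31, 48/5)
obs 9: x=6 → posterior Gamma(37, 53/5)
obs 10: x=4 → posterior Gamma(41, 58/5)
obs 11: x=6 → posterior Gamma(47, 63/5)
obs 12: x=1 → posterior Gamma(48, 68/5)
obs 13: x=2 → posterior Gamma(50, 73/5)
obs 14: x=2 → posterior Gamma(52, 78/5)

alpha=52, beta=78/5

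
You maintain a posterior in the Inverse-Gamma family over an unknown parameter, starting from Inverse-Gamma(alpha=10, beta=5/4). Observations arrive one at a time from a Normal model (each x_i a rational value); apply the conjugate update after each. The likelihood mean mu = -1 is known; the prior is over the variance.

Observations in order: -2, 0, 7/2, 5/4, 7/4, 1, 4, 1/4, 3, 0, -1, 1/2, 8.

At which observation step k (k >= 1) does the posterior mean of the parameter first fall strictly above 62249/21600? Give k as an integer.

k = 9

obs 1: x=-2 → posterior Inverse-Gamma(21/2, 7/4)
obs 2: x=0 → posterior Inverse-Gamma(11, 9/4)
obs 3: x=7/2 → posterior Inverse-Gamma(23/2, 99/8)
obs 4: x=5/4 → posterior Inverse-Gamma(12, 477/32)
obs 5: x=7/4 → posterior Inverse-Gamma(25/2, 299/16)
obs 6: x=1 → posterior Inverse-Gamma(13, 331/16)
obs 7: x=4 → posterior Inverse-Gamma(27/2, 531/16)
obs 8: x=1/4 → posterior Inverse-Gamma(14, 1087/32)
obs 9: x=3 → posterior Inverse-Gamma(29/2, 1343/32)
obs 10: x=0 → posterior Inverse-Gamma(15, 1359/32)
obs 11: x=-1 → posterior Inverse-Gamma(31/2, 1359/32)
obs 12: x=1/2 → posterior Inverse-Gamma(16, 1395/32)
obs 13: x=8 → posterior Inverse-Gamma(33/2, 2691/32)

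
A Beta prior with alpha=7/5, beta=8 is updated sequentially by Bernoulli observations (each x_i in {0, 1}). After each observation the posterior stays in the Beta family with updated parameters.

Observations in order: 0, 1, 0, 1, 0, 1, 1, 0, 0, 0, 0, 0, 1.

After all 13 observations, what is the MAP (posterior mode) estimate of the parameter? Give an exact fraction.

9/34

obs 1: x=0 → posterior Beta(7/5, 9)
obs 2: x=1 → posterior Beta(12/5, 9)
obs 3: x=0 → posterior Beta(12/5, 10)
obs 4: x=1 → posterior Beta(17/5, 10)
obs 5: x=0 → posterior Beta(17/5, 11)
obs 6: x=1 → posterior Beta(22/5, 11)
obs 7: x=1 → posterior Beta(27/5, 11)
obs 8: x=0 → posterior Beta(27/5, 12)
obs 9: x=0 → posterior Beta(27/5, 13)
obs 10: x=0 → posterior Beta(27/5, 14)
obs 11: x=0 → posterior Beta(27/5, 15)
obs 12: x=0 → posterior Beta(27/5, 16)
obs 13: x=1 → posterior Beta(32/5, 16)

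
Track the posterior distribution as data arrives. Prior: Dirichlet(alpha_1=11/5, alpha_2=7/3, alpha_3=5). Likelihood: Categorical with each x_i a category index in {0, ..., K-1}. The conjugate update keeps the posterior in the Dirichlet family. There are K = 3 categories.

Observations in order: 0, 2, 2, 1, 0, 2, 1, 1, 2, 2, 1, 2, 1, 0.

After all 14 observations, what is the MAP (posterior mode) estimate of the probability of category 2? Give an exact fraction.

75/154

obs 1: x=0 → posterior Dirichlet(16/5, 7/3, 5)
obs 2: x=2 → posterior Dirichlet(16/5, 7/3, 6)
obs 3: x=2 → posterior Dirichlet(16/5, 7/3, 7)
obs 4: x=1 → posterior Dirichlet(16/5, 10/3, 7)
obs 5: x=0 → posterior Dirichlet(21/5, 10/3, 7)
obs 6: x=2 → posterior Dirichlet(21/5, 10/3, 8)
obs 7: x=1 → posterior Dirichlet(21/5, 13/3, 8)
obs 8: x=1 → posterior Dirichlet(21/5, 16/3, 8)
obs 9: x=2 → posterior Dirichlet(21/5, 16/3, 9)
obs 10: x=2 → posterior Dirichlet(21/5, 16/3, 10)
obs 11: x=1 → posterior Dirichlet(21/5, 19/3, 10)
obs 12: x=2 → posterior Dirichlet(21/5, 19/3, 11)
obs 13: x=1 → posterior Dirichlet(21/5, 22/3, 11)
obs 14: x=0 → posterior Dirichlet(26/5, 22/3, 11)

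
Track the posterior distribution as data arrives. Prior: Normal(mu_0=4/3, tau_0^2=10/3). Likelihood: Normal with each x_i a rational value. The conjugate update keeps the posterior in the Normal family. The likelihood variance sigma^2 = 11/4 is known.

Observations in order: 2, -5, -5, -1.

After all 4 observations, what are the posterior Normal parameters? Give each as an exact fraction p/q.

obs 1: x=2 → posterior Normal(124/73, 110/73)
obs 2: x=-5 → posterior Normal(-76/113, 110/113)
obs 3: x=-5 → posterior Normal(-92/51, 110/153)
obs 4: x=-1 → posterior Normal(-316/193, 110/193)

mu_0=-316/193, tau_0^2=110/193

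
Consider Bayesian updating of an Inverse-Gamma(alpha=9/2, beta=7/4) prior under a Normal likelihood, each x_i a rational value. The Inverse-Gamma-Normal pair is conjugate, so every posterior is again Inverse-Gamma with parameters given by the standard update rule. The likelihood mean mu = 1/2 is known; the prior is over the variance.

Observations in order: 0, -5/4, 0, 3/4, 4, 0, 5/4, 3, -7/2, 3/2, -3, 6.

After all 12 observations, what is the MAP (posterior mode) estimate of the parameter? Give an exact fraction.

obs 1: x=0 → posterior Inverse-Gamma(5, 15/8)
obs 2: x=-5/4 → posterior Inverse-Gamma(11/2, 109/32)
obs 3: x=0 → posterior Inverse-Gamma(6, 113/32)
obs 4: x=3/4 → posterior Inverse-Gamma(13/2, 57/16)
obs 5: x=4 → posterior Inverse-Gamma(7, 155/16)
obs 6: x=0 → posterior Inverse-Gamma(15/2, 157/16)
obs 7: x=5/4 → posterior Inverse-Gamma(8, 323/32)
obs 8: x=3 → posterior Inverse-Gamma(17/2, 423/32)
obs 9: x=-7/2 → posterior Inverse-Gamma(9, 679/32)
obs 10: x=3/2 → posterior Inverse-Gamma(19/2, 695/32)
obs 11: x=-3 → posterior Inverse-Gamma(10, 891/32)
obs 12: x=6 → posterior Inverse-Gamma(21/2, 1375/32)

1375/368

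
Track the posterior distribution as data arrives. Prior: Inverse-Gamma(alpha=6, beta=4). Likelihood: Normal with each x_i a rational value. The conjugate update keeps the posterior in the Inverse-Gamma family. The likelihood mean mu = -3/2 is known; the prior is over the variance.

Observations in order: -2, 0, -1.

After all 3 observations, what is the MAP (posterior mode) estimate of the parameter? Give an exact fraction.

43/68

obs 1: x=-2 → posterior Inverse-Gamma(13/2, 33/8)
obs 2: x=0 → posterior Inverse-Gamma(7, 21/4)
obs 3: x=-1 → posterior Inverse-Gamma(15/2, 43/8)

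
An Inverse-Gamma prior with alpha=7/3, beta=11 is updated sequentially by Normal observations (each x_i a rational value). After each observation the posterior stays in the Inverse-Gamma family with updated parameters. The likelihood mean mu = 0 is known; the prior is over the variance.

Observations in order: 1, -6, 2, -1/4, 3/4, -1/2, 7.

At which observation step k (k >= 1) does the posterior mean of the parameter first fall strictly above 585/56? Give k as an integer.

k = 2

obs 1: x=1 → posterior Inverse-Gamma(17/6, 23/2)
obs 2: x=-6 → posterior Inverse-Gamma(10/3, 59/2)
obs 3: x=2 → posterior Inverse-Gamma(23/6, 63/2)
obs 4: x=-1/4 → posterior Inverse-Gamma(13/3, 1009/32)
obs 5: x=3/4 → posterior Inverse-Gamma(29/6, 509/16)
obs 6: x=-1/2 → posterior Inverse-Gamma(16/3, 511/16)
obs 7: x=7 → posterior Inverse-Gamma(35/6, 903/16)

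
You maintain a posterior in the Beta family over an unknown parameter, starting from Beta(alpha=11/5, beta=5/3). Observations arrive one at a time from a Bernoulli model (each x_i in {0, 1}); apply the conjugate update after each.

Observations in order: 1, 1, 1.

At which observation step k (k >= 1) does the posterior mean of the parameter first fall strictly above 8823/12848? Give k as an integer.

k = 2

obs 1: x=1 → posterior Beta(16/5, 5/3)
obs 2: x=1 → posterior Beta(21/5, 5/3)
obs 3: x=1 → posterior Beta(26/5, 5/3)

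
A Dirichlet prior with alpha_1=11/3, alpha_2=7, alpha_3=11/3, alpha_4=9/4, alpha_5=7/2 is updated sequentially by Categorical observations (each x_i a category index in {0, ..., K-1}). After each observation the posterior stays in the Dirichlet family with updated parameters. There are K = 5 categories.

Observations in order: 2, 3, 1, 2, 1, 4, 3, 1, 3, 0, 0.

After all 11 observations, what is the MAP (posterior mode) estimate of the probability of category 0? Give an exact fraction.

obs 1: x=2 → posterior Dirichlet(11/3, 7, 14/3, 9/4, 7/2)
obs 2: x=3 → posterior Dirichlet(11/3, 7, 14/3, 13/4, 7/2)
obs 3: x=1 → posterior Dirichlet(11/3, 8, 14/3, 13/4, 7/2)
obs 4: x=2 → posterior Dirichlet(11/3, 8, 17/3, 13/4, 7/2)
obs 5: x=1 → posterior Dirichlet(11/3, 9, 17/3, 13/4, 7/2)
obs 6: x=4 → posterior Dirichlet(11/3, 9, 17/3, 13/4, 9/2)
obs 7: x=3 → posterior Dirichlet(11/3, 9, 17/3, 17/4, 9/2)
obs 8: x=1 → posterior Dirichlet(11/3, 10, 17/3, 17/4, 9/2)
obs 9: x=3 → posterior Dirichlet(11/3, 10, 17/3, 21/4, 9/2)
obs 10: x=0 → posterior Dirichlet(14/3, 10, 17/3, 21/4, 9/2)
obs 11: x=0 → posterior Dirichlet(17/3, 10, 17/3, 21/4, 9/2)

56/313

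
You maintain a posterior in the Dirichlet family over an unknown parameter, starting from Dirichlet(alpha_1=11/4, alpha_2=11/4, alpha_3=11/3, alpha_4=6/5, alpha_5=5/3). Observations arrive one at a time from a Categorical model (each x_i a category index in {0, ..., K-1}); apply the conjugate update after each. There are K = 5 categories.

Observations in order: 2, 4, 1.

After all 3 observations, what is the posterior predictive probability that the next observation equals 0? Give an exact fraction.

15/82

obs 1: x=2 → posterior Dirichlet(11/4, 11/4, 14/3, 6/5, 5/3)
obs 2: x=4 → posterior Dirichlet(11/4, 11/4, 14/3, 6/5, 8/3)
obs 3: x=1 → posterior Dirichlet(11/4, 15/4, 14/3, 6/5, 8/3)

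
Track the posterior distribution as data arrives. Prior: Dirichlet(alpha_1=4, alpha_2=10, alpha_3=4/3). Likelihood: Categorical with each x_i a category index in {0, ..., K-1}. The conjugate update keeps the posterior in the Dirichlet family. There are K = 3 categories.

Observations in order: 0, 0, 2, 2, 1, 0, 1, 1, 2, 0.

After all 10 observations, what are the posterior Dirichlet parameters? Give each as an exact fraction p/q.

obs 1: x=0 → posterior Dirichlet(5, 10, 4/3)
obs 2: x=0 → posterior Dirichlet(6, 10, 4/3)
obs 3: x=2 → posterior Dirichlet(6, 10, 7/3)
obs 4: x=2 → posterior Dirichlet(6, 10, 10/3)
obs 5: x=1 → posterior Dirichlet(6, 11, 10/3)
obs 6: x=0 → posterior Dirichlet(7, 11, 10/3)
obs 7: x=1 → posterior Dirichlet(7, 12, 10/3)
obs 8: x=1 → posterior Dirichlet(7, 13, 10/3)
obs 9: x=2 → posterior Dirichlet(7, 13, 13/3)
obs 10: x=0 → posterior Dirichlet(8, 13, 13/3)

alpha_1=8, alpha_2=13, alpha_3=13/3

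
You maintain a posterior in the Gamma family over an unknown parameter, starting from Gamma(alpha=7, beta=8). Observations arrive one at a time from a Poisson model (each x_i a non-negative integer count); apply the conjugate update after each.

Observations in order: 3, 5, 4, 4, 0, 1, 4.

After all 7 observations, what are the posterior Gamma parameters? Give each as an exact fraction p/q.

obs 1: x=3 → posterior Gamma(10, 9)
obs 2: x=5 → posterior Gamma(15, 10)
obs 3: x=4 → posterior Gamma(19, 11)
obs 4: x=4 → posterior Gamma(23, 12)
obs 5: x=0 → posterior Gamma(23, 13)
obs 6: x=1 → posterior Gamma(24, 14)
obs 7: x=4 → posterior Gamma(28, 15)

alpha=28, beta=15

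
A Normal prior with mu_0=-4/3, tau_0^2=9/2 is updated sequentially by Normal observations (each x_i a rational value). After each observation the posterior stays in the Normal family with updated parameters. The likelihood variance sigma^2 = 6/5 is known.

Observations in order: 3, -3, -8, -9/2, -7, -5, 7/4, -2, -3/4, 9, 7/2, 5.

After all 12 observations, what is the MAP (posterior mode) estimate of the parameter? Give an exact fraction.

obs 1: x=3 → posterior Normal(119/57, 18/19)
obs 2: x=-3 → posterior Normal(-8/51, 9/17)
obs 3: x=-8 → posterior Normal(-376/147, 18/49)
obs 4: x=-9/2 → posterior Normal(-1157/384, 9/32)
obs 5: x=-7 → posterior Normal(-1787/474, 18/79)
obs 6: x=-5 → posterior Normal(-2237/564, 9/47)
obs 7: x=7/4 → posterior Normal(-4159/1308, 18/109)
obs 8: x=-2 → posterior Normal(-4519/1488, 9/62)
obs 9: x=-3/4 → posterior Normal(-2327/834, 18/139)
obs 10: x=9 → posterior Normal(-1517/924, 9/77)
obs 11: x=7/2 → posterior Normal(-601/507, 18/169)
obs 12: x=5 → posterior Normal(-47/69, 9/92)

-47/69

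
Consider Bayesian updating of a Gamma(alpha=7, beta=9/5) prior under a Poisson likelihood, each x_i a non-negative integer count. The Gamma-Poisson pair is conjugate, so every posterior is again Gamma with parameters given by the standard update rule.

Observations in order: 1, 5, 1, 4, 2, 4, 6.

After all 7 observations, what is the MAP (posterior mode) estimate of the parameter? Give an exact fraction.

obs 1: x=1 → posterior Gamma(8, 14/5)
obs 2: x=5 → posterior Gamma(13, 19/5)
obs 3: x=1 → posterior Gamma(14, 24/5)
obs 4: x=4 → posterior Gamma(18, 29/5)
obs 5: x=2 → posterior Gamma(20, 34/5)
obs 6: x=4 → posterior Gamma(24, 39/5)
obs 7: x=6 → posterior Gamma(30, 44/5)

145/44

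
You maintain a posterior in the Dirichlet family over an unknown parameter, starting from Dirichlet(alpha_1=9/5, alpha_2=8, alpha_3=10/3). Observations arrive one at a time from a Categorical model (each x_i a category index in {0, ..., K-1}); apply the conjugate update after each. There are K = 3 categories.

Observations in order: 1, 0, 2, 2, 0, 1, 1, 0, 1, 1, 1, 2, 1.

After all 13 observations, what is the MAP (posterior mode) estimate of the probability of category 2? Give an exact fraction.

80/347

obs 1: x=1 → posterior Dirichlet(9/5, 9, 10/3)
obs 2: x=0 → posterior Dirichlet(14/5, 9, 10/3)
obs 3: x=2 → posterior Dirichlet(14/5, 9, 13/3)
obs 4: x=2 → posterior Dirichlet(14/5, 9, 16/3)
obs 5: x=0 → posterior Dirichlet(19/5, 9, 16/3)
obs 6: x=1 → posterior Dirichlet(19/5, 10, 16/3)
obs 7: x=1 → posterior Dirichlet(19/5, 11, 16/3)
obs 8: x=0 → posterior Dirichlet(24/5, 11, 16/3)
obs 9: x=1 → posterior Dirichlet(24/5, 12, 16/3)
obs 10: x=1 → posterior Dirichlet(24/5, 13, 16/3)
obs 11: x=1 → posterior Dirichlet(24/5, 14, 16/3)
obs 12: x=2 → posterior Dirichlet(24/5, 14, 19/3)
obs 13: x=1 → posterior Dirichlet(24/5, 15, 19/3)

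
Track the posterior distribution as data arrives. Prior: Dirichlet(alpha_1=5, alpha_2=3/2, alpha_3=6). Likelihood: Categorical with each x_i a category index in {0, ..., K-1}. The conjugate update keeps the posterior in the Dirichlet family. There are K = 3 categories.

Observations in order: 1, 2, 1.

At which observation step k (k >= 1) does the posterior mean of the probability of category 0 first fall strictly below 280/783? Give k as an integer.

obs 1: x=1 → posterior Dirichlet(5, 5/2, 6)
obs 2: x=2 → posterior Dirichlet(5, 5/2, 7)
obs 3: x=1 → posterior Dirichlet(5, 7/2, 7)

k = 2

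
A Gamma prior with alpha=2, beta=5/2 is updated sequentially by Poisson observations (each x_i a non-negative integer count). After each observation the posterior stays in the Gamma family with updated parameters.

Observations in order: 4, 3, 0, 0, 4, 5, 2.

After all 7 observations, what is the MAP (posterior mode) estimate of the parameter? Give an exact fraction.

2

obs 1: x=4 → posterior Gamma(6, 7/2)
obs 2: x=3 → posterior Gamma(9, 9/2)
obs 3: x=0 → posterior Gamma(9, 11/2)
obs 4: x=0 → posterior Gamma(9, 13/2)
obs 5: x=4 → posterior Gamma(13, 15/2)
obs 6: x=5 → posterior Gamma(18, 17/2)
obs 7: x=2 → posterior Gamma(20, 19/2)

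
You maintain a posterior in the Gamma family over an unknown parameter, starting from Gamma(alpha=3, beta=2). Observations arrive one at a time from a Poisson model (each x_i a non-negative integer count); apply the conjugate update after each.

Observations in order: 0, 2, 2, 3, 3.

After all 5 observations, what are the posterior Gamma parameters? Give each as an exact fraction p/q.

alpha=13, beta=7

obs 1: x=0 → posterior Gamma(3, 3)
obs 2: x=2 → posterior Gamma(5, 4)
obs 3: x=2 → posterior Gamma(7, 5)
obs 4: x=3 → posterior Gamma(10, 6)
obs 5: x=3 → posterior Gamma(13, 7)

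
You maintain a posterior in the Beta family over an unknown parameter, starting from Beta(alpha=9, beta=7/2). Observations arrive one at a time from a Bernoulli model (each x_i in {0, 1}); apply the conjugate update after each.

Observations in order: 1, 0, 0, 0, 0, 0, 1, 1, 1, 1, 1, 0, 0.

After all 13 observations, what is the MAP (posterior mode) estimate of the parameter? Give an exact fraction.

28/47

obs 1: x=1 → posterior Beta(10, 7/2)
obs 2: x=0 → posterior Beta(10, 9/2)
obs 3: x=0 → posterior Beta(10, 11/2)
obs 4: x=0 → posterior Beta(10, 13/2)
obs 5: x=0 → posterior Beta(10, 15/2)
obs 6: x=0 → posterior Beta(10, 17/2)
obs 7: x=1 → posterior Beta(11, 17/2)
obs 8: x=1 → posterior Beta(12, 17/2)
obs 9: x=1 → posterior Beta(13, 17/2)
obs 10: x=1 → posterior Beta(14, 17/2)
obs 11: x=1 → posterior Beta(15, 17/2)
obs 12: x=0 → posterior Beta(15, 19/2)
obs 13: x=0 → posterior Beta(15, 21/2)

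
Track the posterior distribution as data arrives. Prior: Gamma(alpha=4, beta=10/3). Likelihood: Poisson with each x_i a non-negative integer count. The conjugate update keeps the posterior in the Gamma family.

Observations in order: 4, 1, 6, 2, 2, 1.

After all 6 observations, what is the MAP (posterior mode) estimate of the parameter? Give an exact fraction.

obs 1: x=4 → posterior Gamma(8, 13/3)
obs 2: x=1 → posterior Gamma(9, 16/3)
obs 3: x=6 → posterior Gamma(15, 19/3)
obs 4: x=2 → posterior Gamma(17, 22/3)
obs 5: x=2 → posterior Gamma(19, 25/3)
obs 6: x=1 → posterior Gamma(20, 28/3)

57/28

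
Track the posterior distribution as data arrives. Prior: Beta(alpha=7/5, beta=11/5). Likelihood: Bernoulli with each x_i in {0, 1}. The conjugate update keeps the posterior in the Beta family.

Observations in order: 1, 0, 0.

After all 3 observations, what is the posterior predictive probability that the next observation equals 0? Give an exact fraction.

obs 1: x=1 → posterior Beta(12/5, 11/5)
obs 2: x=0 → posterior Beta(12/5, 16/5)
obs 3: x=0 → posterior Beta(12/5, 21/5)

7/11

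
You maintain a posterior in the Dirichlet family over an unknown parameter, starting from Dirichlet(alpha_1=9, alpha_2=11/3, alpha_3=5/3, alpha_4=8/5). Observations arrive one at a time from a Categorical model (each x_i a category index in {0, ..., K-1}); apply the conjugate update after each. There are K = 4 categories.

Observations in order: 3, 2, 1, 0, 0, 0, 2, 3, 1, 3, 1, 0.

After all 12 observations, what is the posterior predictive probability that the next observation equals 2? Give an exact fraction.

55/419

obs 1: x=3 → posterior Dirichlet(9, 11/3, 5/3, 13/5)
obs 2: x=2 → posterior Dirichlet(9, 11/3, 8/3, 13/5)
obs 3: x=1 → posterior Dirichlet(9, 14/3, 8/3, 13/5)
obs 4: x=0 → posterior Dirichlet(10, 14/3, 8/3, 13/5)
obs 5: x=0 → posterior Dirichlet(11, 14/3, 8/3, 13/5)
obs 6: x=0 → posterior Dirichlet(12, 14/3, 8/3, 13/5)
obs 7: x=2 → posterior Dirichlet(12, 14/3, 11/3, 13/5)
obs 8: x=3 → posterior Dirichlet(12, 14/3, 11/3, 18/5)
obs 9: x=1 → posterior Dirichlet(12, 17/3, 11/3, 18/5)
obs 10: x=3 → posterior Dirichlet(12, 17/3, 11/3, 23/5)
obs 11: x=1 → posterior Dirichlet(12, 20/3, 11/3, 23/5)
obs 12: x=0 → posterior Dirichlet(13, 20/3, 11/3, 23/5)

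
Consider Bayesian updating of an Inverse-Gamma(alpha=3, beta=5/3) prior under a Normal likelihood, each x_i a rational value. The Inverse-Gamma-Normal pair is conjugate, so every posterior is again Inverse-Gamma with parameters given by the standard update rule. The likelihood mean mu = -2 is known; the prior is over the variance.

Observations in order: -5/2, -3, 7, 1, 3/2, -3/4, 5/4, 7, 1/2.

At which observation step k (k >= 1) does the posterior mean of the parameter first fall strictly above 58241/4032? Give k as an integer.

k = 8

obs 1: x=-5/2 → posterior Inverse-Gamma(7/2, 43/24)
obs 2: x=-3 → posterior Inverse-Gamma(4, 55/24)
obs 3: x=7 → posterior Inverse-Gamma(9/2, 1027/24)
obs 4: x=1 → posterior Inverse-Gamma(5, 1135/24)
obs 5: x=3/2 → posterior Inverse-Gamma(11/2, 641/12)
obs 6: x=-3/4 → posterior Inverse-Gamma(6, 5203/96)
obs 7: x=5/4 → posterior Inverse-Gamma(13/2, 2855/48)
obs 8: x=7 → posterior Inverse-Gamma(7, 4799/48)
obs 9: x=1/2 → posterior Inverse-Gamma(15/2, 4949/48)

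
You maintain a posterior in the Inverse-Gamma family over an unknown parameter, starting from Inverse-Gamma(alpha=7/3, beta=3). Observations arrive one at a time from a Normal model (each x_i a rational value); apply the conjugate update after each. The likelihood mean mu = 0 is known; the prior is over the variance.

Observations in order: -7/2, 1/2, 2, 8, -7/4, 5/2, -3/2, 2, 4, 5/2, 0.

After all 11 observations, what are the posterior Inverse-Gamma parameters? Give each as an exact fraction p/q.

obs 1: x=-7/2 → posterior Inverse-Gamma(17/6, 73/8)
obs 2: x=1/2 → posterior Inverse-Gamma(10/3, 37/4)
obs 3: x=2 → posterior Inverse-Gamma(23/6, 45/4)
obs 4: x=8 → posterior Inverse-Gamma(13/3, 173/4)
obs 5: x=-7/4 → posterior Inverse-Gamma(29/6, 1433/32)
obs 6: x=5/2 → posterior Inverse-Gamma(16/3, 1533/32)
obs 7: x=-3/2 → posterior Inverse-Gamma(35/6, 1569/32)
obs 8: x=2 → posterior Inverse-Gamma(19/3, 1633/32)
obs 9: x=4 → posterior Inverse-Gamma(41/6, 1889/32)
obs 10: x=5/2 → posterior Inverse-Gamma(22/3, 1989/32)
obs 11: x=0 → posterior Inverse-Gamma(47/6, 1989/32)

alpha=47/6, beta=1989/32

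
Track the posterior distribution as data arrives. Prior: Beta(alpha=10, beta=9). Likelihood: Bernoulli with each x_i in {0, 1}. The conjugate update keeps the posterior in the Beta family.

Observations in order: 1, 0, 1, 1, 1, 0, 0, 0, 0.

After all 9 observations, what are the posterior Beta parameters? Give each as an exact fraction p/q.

obs 1: x=1 → posterior Beta(11, 9)
obs 2: x=0 → posterior Beta(11, 10)
obs 3: x=1 → posterior Beta(12, 10)
obs 4: x=1 → posterior Beta(13, 10)
obs 5: x=1 → posterior Beta(14, 10)
obs 6: x=0 → posterior Beta(14, 11)
obs 7: x=0 → posterior Beta(14, 12)
obs 8: x=0 → posterior Beta(14, 13)
obs 9: x=0 → posterior Beta(14, 14)

alpha=14, beta=14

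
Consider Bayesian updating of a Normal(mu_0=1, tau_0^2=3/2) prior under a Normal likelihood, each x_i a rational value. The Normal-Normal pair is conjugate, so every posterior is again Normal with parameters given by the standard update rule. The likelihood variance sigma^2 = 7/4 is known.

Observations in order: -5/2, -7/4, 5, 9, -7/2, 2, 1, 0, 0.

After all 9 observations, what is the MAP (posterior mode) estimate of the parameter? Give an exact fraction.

obs 1: x=-5/2 → posterior Normal(-8/13, 21/26)
obs 2: x=-7/4 → posterior Normal(-37/38, 21/38)
obs 3: x=5 → posterior Normal(23/50, 21/50)
obs 4: x=9 → posterior Normal(131/62, 21/62)
obs 5: x=-7/2 → posterior Normal(89/74, 21/74)
obs 6: x=2 → posterior Normal(113/86, 21/86)
obs 7: x=1 → posterior Normal(125/98, 3/14)
obs 8: x=0 → posterior Normal(25/22, 21/110)
obs 9: x=0 → posterior Normal(125/122, 21/122)

125/122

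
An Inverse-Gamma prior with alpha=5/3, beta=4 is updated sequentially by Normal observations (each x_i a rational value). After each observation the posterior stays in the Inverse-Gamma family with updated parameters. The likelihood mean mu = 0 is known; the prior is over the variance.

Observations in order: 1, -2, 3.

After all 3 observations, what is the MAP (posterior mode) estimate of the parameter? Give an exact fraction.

obs 1: x=1 → posterior Inverse-Gamma(13/6, 9/2)
obs 2: x=-2 → posterior Inverse-Gamma(8/3, 13/2)
obs 3: x=3 → posterior Inverse-Gamma(19/6, 11)

66/25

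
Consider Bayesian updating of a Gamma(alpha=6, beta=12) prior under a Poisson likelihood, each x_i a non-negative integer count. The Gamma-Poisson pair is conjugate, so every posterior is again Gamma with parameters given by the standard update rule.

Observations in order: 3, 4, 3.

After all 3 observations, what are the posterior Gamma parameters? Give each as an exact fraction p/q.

obs 1: x=3 → posterior Gamma(9, 13)
obs 2: x=4 → posterior Gamma(13, 14)
obs 3: x=3 → posterior Gamma(16, 15)

alpha=16, beta=15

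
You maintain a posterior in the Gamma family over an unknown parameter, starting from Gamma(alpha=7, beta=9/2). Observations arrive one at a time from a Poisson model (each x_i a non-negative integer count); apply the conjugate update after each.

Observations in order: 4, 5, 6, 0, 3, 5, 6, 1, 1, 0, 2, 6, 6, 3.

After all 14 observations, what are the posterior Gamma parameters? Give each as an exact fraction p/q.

obs 1: x=4 → posterior Gamma(11, 11/2)
obs 2: x=5 → posterior Gamma(16, 13/2)
obs 3: x=6 → posterior Gamma(22, 15/2)
obs 4: x=0 → posterior Gamma(22, 17/2)
obs 5: x=3 → posterior Gamma(25, 19/2)
obs 6: x=5 → posterior Gamma(30, 21/2)
obs 7: x=6 → posterior Gamma(36, 23/2)
obs 8: x=1 → posterior Gamma(37, 25/2)
obs 9: x=1 → posterior Gamma(38, 27/2)
obs 10: x=0 → posterior Gamma(38, 29/2)
obs 11: x=2 → posterior Gamma(40, 31/2)
obs 12: x=6 → posterior Gamma(46, 33/2)
obs 13: x=6 → posterior Gamma(52, 35/2)
obs 14: x=3 → posterior Gamma(55, 37/2)

alpha=55, beta=37/2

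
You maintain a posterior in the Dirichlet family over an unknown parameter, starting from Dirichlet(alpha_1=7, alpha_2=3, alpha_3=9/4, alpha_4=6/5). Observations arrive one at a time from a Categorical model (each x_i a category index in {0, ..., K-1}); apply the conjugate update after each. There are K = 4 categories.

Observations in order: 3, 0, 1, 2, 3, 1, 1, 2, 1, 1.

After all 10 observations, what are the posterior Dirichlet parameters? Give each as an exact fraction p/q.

obs 1: x=3 → posterior Dirichlet(7, 3, 9/4, 11/5)
obs 2: x=0 → posterior Dirichlet(8, 3, 9/4, 11/5)
obs 3: x=1 → posterior Dirichlet(8, 4, 9/4, 11/5)
obs 4: x=2 → posterior Dirichlet(8, 4, 13/4, 11/5)
obs 5: x=3 → posterior Dirichlet(8, 4, 13/4, 16/5)
obs 6: x=1 → posterior Dirichlet(8, 5, 13/4, 16/5)
obs 7: x=1 → posterior Dirichlet(8, 6, 13/4, 16/5)
obs 8: x=2 → posterior Dirichlet(8, 6, 17/4, 16/5)
obs 9: x=1 → posterior Dirichlet(8, 7, 17/4, 16/5)
obs 10: x=1 → posterior Dirichlet(8, 8, 17/4, 16/5)

alpha_1=8, alpha_2=8, alpha_3=17/4, alpha_4=16/5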